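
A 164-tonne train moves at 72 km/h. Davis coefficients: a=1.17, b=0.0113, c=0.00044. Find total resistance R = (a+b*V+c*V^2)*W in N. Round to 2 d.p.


b*V = 0.0113 * 72 = 0.8136
c*V^2 = 0.00044 * 5184 = 2.28096
R_per_t = 1.17 + 0.8136 + 2.28096 = 4.26456 N/t
R_total = 4.26456 * 164 = 699.39 N

699.39


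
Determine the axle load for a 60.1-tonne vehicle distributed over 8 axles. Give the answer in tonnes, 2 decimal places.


Load per axle = total weight / number of axles
Load = 60.1 / 8
Load = 7.51 tonnes

7.51


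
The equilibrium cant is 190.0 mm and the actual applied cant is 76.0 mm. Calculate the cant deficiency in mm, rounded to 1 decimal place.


Cant deficiency = equilibrium cant - actual cant
CD = 190.0 - 76.0
CD = 114.0 mm

114.0


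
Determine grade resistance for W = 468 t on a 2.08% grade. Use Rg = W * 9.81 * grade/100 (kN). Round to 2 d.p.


Rg = W * 9.81 * grade / 100
Rg = 468 * 9.81 * 2.08 / 100
Rg = 4591.08 * 0.0208
Rg = 95.49 kN

95.49


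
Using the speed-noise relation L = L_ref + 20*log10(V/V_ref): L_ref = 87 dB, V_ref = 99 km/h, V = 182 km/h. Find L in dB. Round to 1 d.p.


V/V_ref = 182 / 99 = 1.838384
log10(1.838384) = 0.264436
20 * 0.264436 = 5.2887
L = 87 + 5.2887 = 92.3 dB

92.3


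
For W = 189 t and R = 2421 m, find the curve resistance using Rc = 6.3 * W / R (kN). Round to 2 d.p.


Rc = 6.3 * W / R
Rc = 6.3 * 189 / 2421
Rc = 1190.7 / 2421
Rc = 0.49 kN

0.49


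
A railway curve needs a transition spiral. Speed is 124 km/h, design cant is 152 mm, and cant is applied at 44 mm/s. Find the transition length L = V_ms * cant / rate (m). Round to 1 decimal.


Convert speed: V = 124 / 3.6 = 34.4444 m/s
L = 34.4444 * 152 / 44
L = 5235.5556 / 44
L = 119.0 m

119.0


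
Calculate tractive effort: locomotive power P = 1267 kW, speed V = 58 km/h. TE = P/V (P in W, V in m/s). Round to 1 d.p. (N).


Convert: P = 1267 kW = 1267000 W
V = 58 / 3.6 = 16.1111 m/s
TE = 1267000 / 16.1111
TE = 78641.4 N

78641.4


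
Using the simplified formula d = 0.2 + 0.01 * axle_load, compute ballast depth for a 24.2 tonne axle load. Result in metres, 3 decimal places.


d = 0.2 + 0.01 * 24.2
d = 0.2 + 0.242
d = 0.442 m

0.442


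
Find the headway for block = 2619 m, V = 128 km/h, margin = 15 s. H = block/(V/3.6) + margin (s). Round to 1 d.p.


V = 128 / 3.6 = 35.5556 m/s
Block traversal time = 2619 / 35.5556 = 73.6594 s
Headway = 73.6594 + 15
Headway = 88.7 s

88.7


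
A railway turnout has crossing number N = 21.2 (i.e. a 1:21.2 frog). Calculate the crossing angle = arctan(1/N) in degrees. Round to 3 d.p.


1/N = 1/21.2 = 0.04717
angle = arctan(0.04717) = 0.047135 rad
angle = 0.047135 * 180/pi = 2.701 degrees

2.701


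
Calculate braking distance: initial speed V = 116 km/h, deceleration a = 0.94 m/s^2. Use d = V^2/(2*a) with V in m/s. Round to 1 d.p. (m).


Convert speed: V = 116 / 3.6 = 32.2222 m/s
V^2 = 1038.2716
d = 1038.2716 / (2 * 0.94)
d = 1038.2716 / 1.88
d = 552.3 m

552.3


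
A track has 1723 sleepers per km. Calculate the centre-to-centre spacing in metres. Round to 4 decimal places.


Spacing = 1000 m / number of sleepers
Spacing = 1000 / 1723
Spacing = 0.5804 m

0.5804


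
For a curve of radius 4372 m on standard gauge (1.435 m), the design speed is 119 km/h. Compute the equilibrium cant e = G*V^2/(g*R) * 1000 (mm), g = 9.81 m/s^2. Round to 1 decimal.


Convert speed: V = 119 / 3.6 = 33.0556 m/s
Apply formula: e = 1.435 * 33.0556^2 / (9.81 * 4372)
e = 1.435 * 1092.6698 / 42889.32
e = 0.036559 m = 36.6 mm

36.6


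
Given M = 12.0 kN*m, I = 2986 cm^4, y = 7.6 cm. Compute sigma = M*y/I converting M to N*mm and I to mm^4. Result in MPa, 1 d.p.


Convert units:
M = 12.0 kN*m = 12000000 N*mm
y = 7.6 cm = 76 mm
I = 2986 cm^4 = 29860000 mm^4
sigma = 12000000 * 76 / 29860000
sigma = 30.5 MPa

30.5


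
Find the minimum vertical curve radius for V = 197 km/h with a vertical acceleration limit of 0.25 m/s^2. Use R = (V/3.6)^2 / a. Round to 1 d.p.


Convert speed: V = 197 / 3.6 = 54.7222 m/s
V^2 = 2994.5216 m^2/s^2
R_v = 2994.5216 / 0.25
R_v = 11978.1 m

11978.1


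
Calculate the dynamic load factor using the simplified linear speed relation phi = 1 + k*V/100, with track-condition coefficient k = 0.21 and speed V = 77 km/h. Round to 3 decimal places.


phi = 1 + k * V / 100
phi = 1 + 0.21 * 77 / 100
phi = 1 + 0.1617
phi = 1.162

1.162


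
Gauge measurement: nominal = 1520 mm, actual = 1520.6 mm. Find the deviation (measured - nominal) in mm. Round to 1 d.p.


Deviation = measured - nominal
Deviation = 1520.6 - 1520
Deviation = 0.6 mm

0.6


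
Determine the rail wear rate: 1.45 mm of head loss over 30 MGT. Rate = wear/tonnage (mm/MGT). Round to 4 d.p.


Wear rate = total wear / cumulative tonnage
Rate = 1.45 / 30
Rate = 0.0483 mm/MGT

0.0483


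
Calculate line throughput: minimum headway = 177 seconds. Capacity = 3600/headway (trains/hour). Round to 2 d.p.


Capacity = 3600 / headway
Capacity = 3600 / 177
Capacity = 20.34 trains/hour

20.34


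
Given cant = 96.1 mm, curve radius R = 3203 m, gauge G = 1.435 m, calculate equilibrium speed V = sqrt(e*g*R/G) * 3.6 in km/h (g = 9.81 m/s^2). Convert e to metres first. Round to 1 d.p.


Convert cant: e = 96.1 mm = 0.0961 m
V_ms = sqrt(0.0961 * 9.81 * 3203 / 1.435)
V_ms = sqrt(2104.250469) = 45.8721 m/s
V = 45.8721 * 3.6 = 165.1 km/h

165.1


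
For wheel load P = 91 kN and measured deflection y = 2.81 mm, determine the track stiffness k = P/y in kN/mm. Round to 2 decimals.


Track stiffness k = P / y
k = 91 / 2.81
k = 32.38 kN/mm

32.38


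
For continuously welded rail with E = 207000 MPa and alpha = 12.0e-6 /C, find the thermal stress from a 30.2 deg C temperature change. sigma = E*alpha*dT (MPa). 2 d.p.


sigma = E * alpha * dT
sigma = 207000 * 12.0e-6 * 30.2
sigma = 2.484 * 30.2
sigma = 75.02 MPa

75.02


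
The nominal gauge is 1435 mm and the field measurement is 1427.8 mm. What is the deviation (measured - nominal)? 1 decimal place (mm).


Deviation = measured - nominal
Deviation = 1427.8 - 1435
Deviation = -7.2 mm

-7.2


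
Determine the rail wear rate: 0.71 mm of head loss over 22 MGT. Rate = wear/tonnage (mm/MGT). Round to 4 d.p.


Wear rate = total wear / cumulative tonnage
Rate = 0.71 / 22
Rate = 0.0323 mm/MGT

0.0323


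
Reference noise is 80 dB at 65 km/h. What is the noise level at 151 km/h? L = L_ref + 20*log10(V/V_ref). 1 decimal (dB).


V/V_ref = 151 / 65 = 2.323077
log10(2.323077) = 0.366064
20 * 0.366064 = 7.3213
L = 80 + 7.3213 = 87.3 dB

87.3


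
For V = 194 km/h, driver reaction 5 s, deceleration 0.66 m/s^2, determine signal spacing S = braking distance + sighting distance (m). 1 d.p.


V = 194 / 3.6 = 53.8889 m/s
Braking distance = 53.8889^2 / (2*0.66) = 2200.0094 m
Sighting distance = 53.8889 * 5 = 269.4444 m
S = 2200.0094 + 269.4444 = 2469.5 m

2469.5


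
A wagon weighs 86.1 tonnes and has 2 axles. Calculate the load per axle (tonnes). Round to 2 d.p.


Load per axle = total weight / number of axles
Load = 86.1 / 2
Load = 43.05 tonnes

43.05


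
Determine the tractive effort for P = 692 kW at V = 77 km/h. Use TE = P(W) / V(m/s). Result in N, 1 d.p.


Convert: P = 692 kW = 692000 W
V = 77 / 3.6 = 21.3889 m/s
TE = 692000 / 21.3889
TE = 32353.2 N

32353.2


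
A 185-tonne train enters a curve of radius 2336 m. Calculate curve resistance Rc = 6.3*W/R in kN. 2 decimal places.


Rc = 6.3 * W / R
Rc = 6.3 * 185 / 2336
Rc = 1165.5 / 2336
Rc = 0.50 kN

0.50


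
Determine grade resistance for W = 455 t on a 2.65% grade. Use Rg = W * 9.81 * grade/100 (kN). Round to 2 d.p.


Rg = W * 9.81 * grade / 100
Rg = 455 * 9.81 * 2.65 / 100
Rg = 4463.55 * 0.0265
Rg = 118.28 kN

118.28


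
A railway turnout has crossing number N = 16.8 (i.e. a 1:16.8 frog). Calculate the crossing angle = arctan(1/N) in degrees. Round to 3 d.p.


1/N = 1/16.8 = 0.059524
angle = arctan(0.059524) = 0.059454 rad
angle = 0.059454 * 180/pi = 3.406 degrees

3.406


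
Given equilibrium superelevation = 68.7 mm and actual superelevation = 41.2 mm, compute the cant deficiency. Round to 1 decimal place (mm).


Cant deficiency = equilibrium cant - actual cant
CD = 68.7 - 41.2
CD = 27.5 mm

27.5


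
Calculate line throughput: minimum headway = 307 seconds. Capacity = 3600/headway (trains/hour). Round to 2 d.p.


Capacity = 3600 / headway
Capacity = 3600 / 307
Capacity = 11.73 trains/hour

11.73


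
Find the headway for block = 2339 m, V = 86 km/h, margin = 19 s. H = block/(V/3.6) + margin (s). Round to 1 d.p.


V = 86 / 3.6 = 23.8889 m/s
Block traversal time = 2339 / 23.8889 = 97.9116 s
Headway = 97.9116 + 19
Headway = 116.9 s

116.9


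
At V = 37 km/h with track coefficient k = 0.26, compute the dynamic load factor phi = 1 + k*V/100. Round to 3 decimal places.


phi = 1 + k * V / 100
phi = 1 + 0.26 * 37 / 100
phi = 1 + 0.0962
phi = 1.096

1.096


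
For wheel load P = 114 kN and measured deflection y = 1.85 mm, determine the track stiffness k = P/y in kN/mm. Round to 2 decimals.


Track stiffness k = P / y
k = 114 / 1.85
k = 61.62 kN/mm

61.62


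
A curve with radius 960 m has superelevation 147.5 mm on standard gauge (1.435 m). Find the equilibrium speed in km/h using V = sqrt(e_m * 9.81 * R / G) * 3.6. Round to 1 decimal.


Convert cant: e = 147.5 mm = 0.1475 m
V_ms = sqrt(0.1475 * 9.81 * 960 / 1.435)
V_ms = sqrt(968.01115) = 31.1129 m/s
V = 31.1129 * 3.6 = 112.0 km/h

112.0


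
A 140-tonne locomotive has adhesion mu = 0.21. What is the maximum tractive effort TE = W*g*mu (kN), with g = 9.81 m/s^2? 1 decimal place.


TE_max = W * g * mu
TE_max = 140 * 9.81 * 0.21
TE_max = 1373.4 * 0.21
TE_max = 288.4 kN

288.4


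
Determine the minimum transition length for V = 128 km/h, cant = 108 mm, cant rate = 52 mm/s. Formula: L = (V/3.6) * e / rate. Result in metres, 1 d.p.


Convert speed: V = 128 / 3.6 = 35.5556 m/s
L = 35.5556 * 108 / 52
L = 3840.0 / 52
L = 73.8 m

73.8


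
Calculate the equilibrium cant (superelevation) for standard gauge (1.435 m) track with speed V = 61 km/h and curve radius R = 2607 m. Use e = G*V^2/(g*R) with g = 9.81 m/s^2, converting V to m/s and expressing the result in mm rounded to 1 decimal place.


Convert speed: V = 61 / 3.6 = 16.9444 m/s
Apply formula: e = 1.435 * 16.9444^2 / (9.81 * 2607)
e = 1.435 * 287.1142 / 25574.67
e = 0.01611 m = 16.1 mm

16.1


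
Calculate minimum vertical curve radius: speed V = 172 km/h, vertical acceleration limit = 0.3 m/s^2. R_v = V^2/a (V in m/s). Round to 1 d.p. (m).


Convert speed: V = 172 / 3.6 = 47.7778 m/s
V^2 = 2282.716 m^2/s^2
R_v = 2282.716 / 0.3
R_v = 7609.1 m

7609.1


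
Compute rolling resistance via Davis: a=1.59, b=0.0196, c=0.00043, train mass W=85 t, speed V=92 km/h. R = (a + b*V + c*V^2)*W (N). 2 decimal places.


b*V = 0.0196 * 92 = 1.8032
c*V^2 = 0.00043 * 8464 = 3.63952
R_per_t = 1.59 + 1.8032 + 3.63952 = 7.03272 N/t
R_total = 7.03272 * 85 = 597.78 N

597.78


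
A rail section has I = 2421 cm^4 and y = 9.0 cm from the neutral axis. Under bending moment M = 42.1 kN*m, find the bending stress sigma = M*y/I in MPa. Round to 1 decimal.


Convert units:
M = 42.1 kN*m = 42100000 N*mm
y = 9.0 cm = 90 mm
I = 2421 cm^4 = 24210000 mm^4
sigma = 42100000 * 90 / 24210000
sigma = 156.5 MPa

156.5


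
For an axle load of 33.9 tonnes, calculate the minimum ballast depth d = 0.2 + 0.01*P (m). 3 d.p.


d = 0.2 + 0.01 * 33.9
d = 0.2 + 0.339
d = 0.539 m

0.539


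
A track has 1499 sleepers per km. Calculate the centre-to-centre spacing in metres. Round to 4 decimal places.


Spacing = 1000 m / number of sleepers
Spacing = 1000 / 1499
Spacing = 0.6671 m

0.6671


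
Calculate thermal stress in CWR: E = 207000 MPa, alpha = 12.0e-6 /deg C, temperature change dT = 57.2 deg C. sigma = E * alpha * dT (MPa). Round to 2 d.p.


sigma = E * alpha * dT
sigma = 207000 * 12.0e-6 * 57.2
sigma = 2.484 * 57.2
sigma = 142.08 MPa

142.08


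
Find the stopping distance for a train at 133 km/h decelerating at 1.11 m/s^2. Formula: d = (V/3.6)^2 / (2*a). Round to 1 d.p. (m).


Convert speed: V = 133 / 3.6 = 36.9444 m/s
V^2 = 1364.892
d = 1364.892 / (2 * 1.11)
d = 1364.892 / 2.22
d = 614.8 m

614.8


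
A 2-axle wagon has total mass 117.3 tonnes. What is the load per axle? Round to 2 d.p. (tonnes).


Load per axle = total weight / number of axles
Load = 117.3 / 2
Load = 58.65 tonnes

58.65


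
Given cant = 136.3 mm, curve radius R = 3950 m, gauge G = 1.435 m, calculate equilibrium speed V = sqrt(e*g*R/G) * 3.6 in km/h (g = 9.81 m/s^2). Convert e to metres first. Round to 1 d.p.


Convert cant: e = 136.3 mm = 0.1363 m
V_ms = sqrt(0.1363 * 9.81 * 3950 / 1.435)
V_ms = sqrt(3680.527422) = 60.6674 m/s
V = 60.6674 * 3.6 = 218.4 km/h

218.4


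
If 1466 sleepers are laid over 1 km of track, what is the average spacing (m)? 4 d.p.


Spacing = 1000 m / number of sleepers
Spacing = 1000 / 1466
Spacing = 0.6821 m

0.6821


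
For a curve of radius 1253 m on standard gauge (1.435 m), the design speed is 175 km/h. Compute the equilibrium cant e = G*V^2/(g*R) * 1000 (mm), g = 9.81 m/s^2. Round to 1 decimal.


Convert speed: V = 175 / 3.6 = 48.6111 m/s
Apply formula: e = 1.435 * 48.6111^2 / (9.81 * 1253)
e = 1.435 * 2363.0401 / 12291.93
e = 0.275869 m = 275.9 mm

275.9


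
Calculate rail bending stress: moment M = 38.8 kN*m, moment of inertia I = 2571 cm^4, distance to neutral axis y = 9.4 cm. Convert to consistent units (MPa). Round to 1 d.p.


Convert units:
M = 38.8 kN*m = 38800000 N*mm
y = 9.4 cm = 94 mm
I = 2571 cm^4 = 25710000 mm^4
sigma = 38800000 * 94 / 25710000
sigma = 141.9 MPa

141.9


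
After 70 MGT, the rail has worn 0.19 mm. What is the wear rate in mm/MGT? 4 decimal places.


Wear rate = total wear / cumulative tonnage
Rate = 0.19 / 70
Rate = 0.0027 mm/MGT

0.0027


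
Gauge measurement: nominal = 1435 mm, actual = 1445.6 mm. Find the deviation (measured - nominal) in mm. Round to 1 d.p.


Deviation = measured - nominal
Deviation = 1445.6 - 1435
Deviation = 10.6 mm

10.6


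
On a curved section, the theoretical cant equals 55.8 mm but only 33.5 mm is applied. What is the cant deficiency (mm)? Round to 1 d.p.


Cant deficiency = equilibrium cant - actual cant
CD = 55.8 - 33.5
CD = 22.3 mm

22.3


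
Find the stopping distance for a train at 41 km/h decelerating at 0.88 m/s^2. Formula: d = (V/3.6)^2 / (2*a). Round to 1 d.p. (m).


Convert speed: V = 41 / 3.6 = 11.3889 m/s
V^2 = 129.7068
d = 129.7068 / (2 * 0.88)
d = 129.7068 / 1.76
d = 73.7 m

73.7


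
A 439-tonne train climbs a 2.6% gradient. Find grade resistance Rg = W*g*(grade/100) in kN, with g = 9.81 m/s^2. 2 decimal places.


Rg = W * 9.81 * grade / 100
Rg = 439 * 9.81 * 2.6 / 100
Rg = 4306.59 * 0.026
Rg = 111.97 kN

111.97


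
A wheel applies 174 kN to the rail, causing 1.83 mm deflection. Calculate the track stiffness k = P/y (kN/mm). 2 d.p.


Track stiffness k = P / y
k = 174 / 1.83
k = 95.08 kN/mm

95.08


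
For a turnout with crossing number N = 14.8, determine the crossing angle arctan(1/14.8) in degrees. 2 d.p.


1/N = 1/14.8 = 0.067568
angle = arctan(0.067568) = 0.067465 rad
angle = 0.067465 * 180/pi = 3.87 degrees

3.87


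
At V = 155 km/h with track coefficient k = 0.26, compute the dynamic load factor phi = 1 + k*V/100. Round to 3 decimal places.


phi = 1 + k * V / 100
phi = 1 + 0.26 * 155 / 100
phi = 1 + 0.403
phi = 1.403

1.403


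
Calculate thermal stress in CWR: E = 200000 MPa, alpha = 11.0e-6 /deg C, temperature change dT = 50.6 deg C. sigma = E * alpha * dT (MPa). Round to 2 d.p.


sigma = E * alpha * dT
sigma = 200000 * 11.0e-6 * 50.6
sigma = 2.2 * 50.6
sigma = 111.32 MPa

111.32


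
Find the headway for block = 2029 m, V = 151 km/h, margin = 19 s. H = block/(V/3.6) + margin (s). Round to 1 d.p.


V = 151 / 3.6 = 41.9444 m/s
Block traversal time = 2029 / 41.9444 = 48.3735 s
Headway = 48.3735 + 19
Headway = 67.4 s

67.4


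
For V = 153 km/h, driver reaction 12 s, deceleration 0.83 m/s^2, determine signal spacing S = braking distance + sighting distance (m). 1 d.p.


V = 153 / 3.6 = 42.5 m/s
Braking distance = 42.5^2 / (2*0.83) = 1088.1024 m
Sighting distance = 42.5 * 12 = 510.0 m
S = 1088.1024 + 510.0 = 1598.1 m

1598.1


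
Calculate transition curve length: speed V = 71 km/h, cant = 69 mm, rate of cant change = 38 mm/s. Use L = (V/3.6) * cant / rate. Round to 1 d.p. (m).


Convert speed: V = 71 / 3.6 = 19.7222 m/s
L = 19.7222 * 69 / 38
L = 1360.8333 / 38
L = 35.8 m

35.8


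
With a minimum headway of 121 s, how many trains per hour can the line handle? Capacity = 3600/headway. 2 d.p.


Capacity = 3600 / headway
Capacity = 3600 / 121
Capacity = 29.75 trains/hour

29.75


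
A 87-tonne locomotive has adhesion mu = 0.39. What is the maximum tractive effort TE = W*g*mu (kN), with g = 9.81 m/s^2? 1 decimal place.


TE_max = W * g * mu
TE_max = 87 * 9.81 * 0.39
TE_max = 853.47 * 0.39
TE_max = 332.9 kN

332.9


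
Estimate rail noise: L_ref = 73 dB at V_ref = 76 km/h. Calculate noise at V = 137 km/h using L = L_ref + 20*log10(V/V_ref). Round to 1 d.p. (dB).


V/V_ref = 137 / 76 = 1.802632
log10(1.802632) = 0.255907
20 * 0.255907 = 5.1181
L = 73 + 5.1181 = 78.1 dB

78.1


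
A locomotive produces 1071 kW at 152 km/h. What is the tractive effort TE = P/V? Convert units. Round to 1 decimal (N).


Convert: P = 1071 kW = 1071000 W
V = 152 / 3.6 = 42.2222 m/s
TE = 1071000 / 42.2222
TE = 25365.8 N

25365.8


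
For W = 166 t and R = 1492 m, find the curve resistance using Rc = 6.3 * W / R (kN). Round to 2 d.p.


Rc = 6.3 * W / R
Rc = 6.3 * 166 / 1492
Rc = 1045.8 / 1492
Rc = 0.70 kN

0.70


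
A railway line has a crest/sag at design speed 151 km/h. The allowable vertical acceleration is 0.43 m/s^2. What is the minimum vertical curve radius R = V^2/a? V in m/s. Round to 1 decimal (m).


Convert speed: V = 151 / 3.6 = 41.9444 m/s
V^2 = 1759.3364 m^2/s^2
R_v = 1759.3364 / 0.43
R_v = 4091.5 m

4091.5


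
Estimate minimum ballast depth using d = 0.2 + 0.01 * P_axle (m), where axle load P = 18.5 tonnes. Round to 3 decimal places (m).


d = 0.2 + 0.01 * 18.5
d = 0.2 + 0.185
d = 0.385 m

0.385


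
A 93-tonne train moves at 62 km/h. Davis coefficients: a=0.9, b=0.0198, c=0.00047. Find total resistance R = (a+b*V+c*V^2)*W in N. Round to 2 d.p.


b*V = 0.0198 * 62 = 1.2276
c*V^2 = 0.00047 * 3844 = 1.80668
R_per_t = 0.9 + 1.2276 + 1.80668 = 3.93428 N/t
R_total = 3.93428 * 93 = 365.89 N

365.89


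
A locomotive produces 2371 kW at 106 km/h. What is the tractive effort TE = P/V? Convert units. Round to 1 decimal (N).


Convert: P = 2371 kW = 2371000 W
V = 106 / 3.6 = 29.4444 m/s
TE = 2371000 / 29.4444
TE = 80524.5 N

80524.5


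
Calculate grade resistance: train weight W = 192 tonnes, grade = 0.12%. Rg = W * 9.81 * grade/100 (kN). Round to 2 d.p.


Rg = W * 9.81 * grade / 100
Rg = 192 * 9.81 * 0.12 / 100
Rg = 1883.52 * 0.0012
Rg = 2.26 kN

2.26


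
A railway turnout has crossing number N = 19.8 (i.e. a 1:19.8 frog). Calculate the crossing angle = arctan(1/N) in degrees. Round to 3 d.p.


1/N = 1/19.8 = 0.050505
angle = arctan(0.050505) = 0.050462 rad
angle = 0.050462 * 180/pi = 2.891 degrees

2.891


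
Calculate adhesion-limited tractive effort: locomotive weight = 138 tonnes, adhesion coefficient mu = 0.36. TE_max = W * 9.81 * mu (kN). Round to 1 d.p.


TE_max = W * g * mu
TE_max = 138 * 9.81 * 0.36
TE_max = 1353.78 * 0.36
TE_max = 487.4 kN

487.4


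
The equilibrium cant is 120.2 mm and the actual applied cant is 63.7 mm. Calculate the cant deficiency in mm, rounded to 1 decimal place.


Cant deficiency = equilibrium cant - actual cant
CD = 120.2 - 63.7
CD = 56.5 mm

56.5


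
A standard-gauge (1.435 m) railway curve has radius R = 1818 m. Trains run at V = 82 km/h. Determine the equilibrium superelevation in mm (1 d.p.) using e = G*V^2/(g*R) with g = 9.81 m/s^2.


Convert speed: V = 82 / 3.6 = 22.7778 m/s
Apply formula: e = 1.435 * 22.7778^2 / (9.81 * 1818)
e = 1.435 * 518.8272 / 17834.58
e = 0.041746 m = 41.7 mm

41.7


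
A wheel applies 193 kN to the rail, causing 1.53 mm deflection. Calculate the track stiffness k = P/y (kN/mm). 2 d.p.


Track stiffness k = P / y
k = 193 / 1.53
k = 126.14 kN/mm

126.14


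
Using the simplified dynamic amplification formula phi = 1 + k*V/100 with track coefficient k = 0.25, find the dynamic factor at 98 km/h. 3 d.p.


phi = 1 + k * V / 100
phi = 1 + 0.25 * 98 / 100
phi = 1 + 0.245
phi = 1.245

1.245


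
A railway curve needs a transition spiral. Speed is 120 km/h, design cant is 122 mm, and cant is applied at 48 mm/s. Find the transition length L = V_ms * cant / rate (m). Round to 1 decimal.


Convert speed: V = 120 / 3.6 = 33.3333 m/s
L = 33.3333 * 122 / 48
L = 4066.6667 / 48
L = 84.7 m

84.7


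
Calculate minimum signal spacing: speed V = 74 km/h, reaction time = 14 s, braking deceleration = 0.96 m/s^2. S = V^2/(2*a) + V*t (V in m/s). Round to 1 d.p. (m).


V = 74 / 3.6 = 20.5556 m/s
Braking distance = 20.5556^2 / (2*0.96) = 220.0682 m
Sighting distance = 20.5556 * 14 = 287.7778 m
S = 220.0682 + 287.7778 = 507.8 m

507.8


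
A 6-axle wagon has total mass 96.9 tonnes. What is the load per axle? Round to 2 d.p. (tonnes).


Load per axle = total weight / number of axles
Load = 96.9 / 6
Load = 16.15 tonnes

16.15


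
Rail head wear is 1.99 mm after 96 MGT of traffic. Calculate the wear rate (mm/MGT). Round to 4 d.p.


Wear rate = total wear / cumulative tonnage
Rate = 1.99 / 96
Rate = 0.0207 mm/MGT

0.0207


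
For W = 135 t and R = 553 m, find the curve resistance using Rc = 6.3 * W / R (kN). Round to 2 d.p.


Rc = 6.3 * W / R
Rc = 6.3 * 135 / 553
Rc = 850.5 / 553
Rc = 1.54 kN

1.54


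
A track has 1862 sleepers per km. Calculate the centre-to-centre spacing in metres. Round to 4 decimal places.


Spacing = 1000 m / number of sleepers
Spacing = 1000 / 1862
Spacing = 0.5371 m

0.5371


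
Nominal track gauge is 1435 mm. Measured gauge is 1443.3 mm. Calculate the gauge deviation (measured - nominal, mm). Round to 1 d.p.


Deviation = measured - nominal
Deviation = 1443.3 - 1435
Deviation = 8.3 mm

8.3


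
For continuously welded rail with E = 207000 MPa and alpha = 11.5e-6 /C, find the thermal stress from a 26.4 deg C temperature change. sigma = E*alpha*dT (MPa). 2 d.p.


sigma = E * alpha * dT
sigma = 207000 * 11.5e-6 * 26.4
sigma = 2.3805 * 26.4
sigma = 62.85 MPa

62.85


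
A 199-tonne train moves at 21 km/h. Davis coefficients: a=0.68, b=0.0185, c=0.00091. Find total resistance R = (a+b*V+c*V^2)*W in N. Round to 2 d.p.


b*V = 0.0185 * 21 = 0.3885
c*V^2 = 0.00091 * 441 = 0.40131
R_per_t = 0.68 + 0.3885 + 0.40131 = 1.46981 N/t
R_total = 1.46981 * 199 = 292.49 N

292.49


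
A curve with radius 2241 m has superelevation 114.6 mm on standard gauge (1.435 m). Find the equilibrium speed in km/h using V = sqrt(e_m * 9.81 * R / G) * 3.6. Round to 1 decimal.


Convert cant: e = 114.6 mm = 0.1146 m
V_ms = sqrt(0.1146 * 9.81 * 2241 / 1.435)
V_ms = sqrt(1755.672799) = 41.9007 m/s
V = 41.9007 * 3.6 = 150.8 km/h

150.8


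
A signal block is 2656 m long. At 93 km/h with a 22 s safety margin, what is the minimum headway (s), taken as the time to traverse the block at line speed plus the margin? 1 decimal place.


V = 93 / 3.6 = 25.8333 m/s
Block traversal time = 2656 / 25.8333 = 102.8129 s
Headway = 102.8129 + 22
Headway = 124.8 s

124.8


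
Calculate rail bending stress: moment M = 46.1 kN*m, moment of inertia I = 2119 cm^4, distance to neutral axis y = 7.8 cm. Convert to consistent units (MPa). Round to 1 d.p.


Convert units:
M = 46.1 kN*m = 46100000 N*mm
y = 7.8 cm = 78 mm
I = 2119 cm^4 = 21190000 mm^4
sigma = 46100000 * 78 / 21190000
sigma = 169.7 MPa

169.7


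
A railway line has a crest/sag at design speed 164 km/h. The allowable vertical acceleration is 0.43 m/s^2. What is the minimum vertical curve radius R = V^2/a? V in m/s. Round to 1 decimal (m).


Convert speed: V = 164 / 3.6 = 45.5556 m/s
V^2 = 2075.3086 m^2/s^2
R_v = 2075.3086 / 0.43
R_v = 4826.3 m

4826.3


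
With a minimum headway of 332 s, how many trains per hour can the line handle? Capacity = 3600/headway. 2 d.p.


Capacity = 3600 / headway
Capacity = 3600 / 332
Capacity = 10.84 trains/hour

10.84


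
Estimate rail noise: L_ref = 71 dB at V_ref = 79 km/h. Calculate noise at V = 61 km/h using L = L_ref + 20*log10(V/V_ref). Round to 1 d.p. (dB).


V/V_ref = 61 / 79 = 0.772152
log10(0.772152) = -0.112297
20 * -0.112297 = -2.2459
L = 71 + -2.2459 = 68.8 dB

68.8


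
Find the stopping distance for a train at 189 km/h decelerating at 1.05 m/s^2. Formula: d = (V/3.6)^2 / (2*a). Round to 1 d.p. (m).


Convert speed: V = 189 / 3.6 = 52.5 m/s
V^2 = 2756.25
d = 2756.25 / (2 * 1.05)
d = 2756.25 / 2.1
d = 1312.5 m

1312.5


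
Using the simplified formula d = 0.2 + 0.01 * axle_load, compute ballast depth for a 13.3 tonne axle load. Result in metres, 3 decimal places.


d = 0.2 + 0.01 * 13.3
d = 0.2 + 0.133
d = 0.333 m

0.333


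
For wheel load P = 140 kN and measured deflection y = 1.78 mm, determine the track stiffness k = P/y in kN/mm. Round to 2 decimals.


Track stiffness k = P / y
k = 140 / 1.78
k = 78.65 kN/mm

78.65


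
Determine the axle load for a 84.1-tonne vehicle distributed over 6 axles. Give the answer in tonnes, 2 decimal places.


Load per axle = total weight / number of axles
Load = 84.1 / 6
Load = 14.02 tonnes

14.02


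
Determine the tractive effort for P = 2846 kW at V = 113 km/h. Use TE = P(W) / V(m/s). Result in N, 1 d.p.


Convert: P = 2846 kW = 2846000 W
V = 113 / 3.6 = 31.3889 m/s
TE = 2846000 / 31.3889
TE = 90669.0 N

90669.0


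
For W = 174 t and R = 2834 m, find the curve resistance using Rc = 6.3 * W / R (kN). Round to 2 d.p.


Rc = 6.3 * W / R
Rc = 6.3 * 174 / 2834
Rc = 1096.2 / 2834
Rc = 0.39 kN

0.39


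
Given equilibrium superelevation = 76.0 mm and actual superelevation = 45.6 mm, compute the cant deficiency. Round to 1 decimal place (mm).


Cant deficiency = equilibrium cant - actual cant
CD = 76.0 - 45.6
CD = 30.4 mm

30.4


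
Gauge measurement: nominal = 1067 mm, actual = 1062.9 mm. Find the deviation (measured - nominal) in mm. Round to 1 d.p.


Deviation = measured - nominal
Deviation = 1062.9 - 1067
Deviation = -4.1 mm

-4.1


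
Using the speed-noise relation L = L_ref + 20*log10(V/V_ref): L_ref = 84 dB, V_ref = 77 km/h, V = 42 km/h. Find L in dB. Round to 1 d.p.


V/V_ref = 42 / 77 = 0.545455
log10(0.545455) = -0.263241
20 * -0.263241 = -5.2648
L = 84 + -5.2648 = 78.7 dB

78.7


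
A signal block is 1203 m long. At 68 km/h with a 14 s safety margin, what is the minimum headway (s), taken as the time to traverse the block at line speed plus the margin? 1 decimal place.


V = 68 / 3.6 = 18.8889 m/s
Block traversal time = 1203 / 18.8889 = 63.6882 s
Headway = 63.6882 + 14
Headway = 77.7 s

77.7


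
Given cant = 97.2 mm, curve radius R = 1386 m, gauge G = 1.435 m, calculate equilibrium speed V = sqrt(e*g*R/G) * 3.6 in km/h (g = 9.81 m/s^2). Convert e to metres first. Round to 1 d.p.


Convert cant: e = 97.2 mm = 0.0972 m
V_ms = sqrt(0.0972 * 9.81 * 1386 / 1.435)
V_ms = sqrt(920.972371) = 30.3475 m/s
V = 30.3475 * 3.6 = 109.3 km/h

109.3


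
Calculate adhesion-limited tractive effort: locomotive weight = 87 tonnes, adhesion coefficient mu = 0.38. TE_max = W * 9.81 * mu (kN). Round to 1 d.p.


TE_max = W * g * mu
TE_max = 87 * 9.81 * 0.38
TE_max = 853.47 * 0.38
TE_max = 324.3 kN

324.3


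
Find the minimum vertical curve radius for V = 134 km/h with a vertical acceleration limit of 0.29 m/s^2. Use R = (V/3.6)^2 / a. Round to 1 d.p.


Convert speed: V = 134 / 3.6 = 37.2222 m/s
V^2 = 1385.4938 m^2/s^2
R_v = 1385.4938 / 0.29
R_v = 4777.6 m

4777.6


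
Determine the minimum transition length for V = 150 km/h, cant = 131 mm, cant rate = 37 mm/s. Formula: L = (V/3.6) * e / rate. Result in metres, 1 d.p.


Convert speed: V = 150 / 3.6 = 41.6667 m/s
L = 41.6667 * 131 / 37
L = 5458.3333 / 37
L = 147.5 m

147.5


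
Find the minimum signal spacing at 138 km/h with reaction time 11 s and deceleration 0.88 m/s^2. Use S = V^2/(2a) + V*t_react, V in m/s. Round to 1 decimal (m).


V = 138 / 3.6 = 38.3333 m/s
Braking distance = 38.3333^2 / (2*0.88) = 834.9116 m
Sighting distance = 38.3333 * 11 = 421.6667 m
S = 834.9116 + 421.6667 = 1256.6 m

1256.6


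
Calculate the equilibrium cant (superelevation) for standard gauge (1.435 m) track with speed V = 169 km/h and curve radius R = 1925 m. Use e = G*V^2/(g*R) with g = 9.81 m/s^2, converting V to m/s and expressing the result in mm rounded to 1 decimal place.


Convert speed: V = 169 / 3.6 = 46.9444 m/s
Apply formula: e = 1.435 * 46.9444^2 / (9.81 * 1925)
e = 1.435 * 2203.7809 / 18884.25
e = 0.167464 m = 167.5 mm

167.5


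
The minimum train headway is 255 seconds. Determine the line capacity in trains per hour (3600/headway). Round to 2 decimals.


Capacity = 3600 / headway
Capacity = 3600 / 255
Capacity = 14.12 trains/hour

14.12


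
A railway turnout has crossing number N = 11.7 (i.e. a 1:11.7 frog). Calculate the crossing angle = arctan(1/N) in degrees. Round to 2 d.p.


1/N = 1/11.7 = 0.08547
angle = arctan(0.08547) = 0.085263 rad
angle = 0.085263 * 180/pi = 4.89 degrees

4.89


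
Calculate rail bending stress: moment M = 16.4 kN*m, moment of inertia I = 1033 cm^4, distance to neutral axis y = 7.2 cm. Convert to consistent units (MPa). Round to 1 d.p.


Convert units:
M = 16.4 kN*m = 16400000 N*mm
y = 7.2 cm = 72 mm
I = 1033 cm^4 = 10330000 mm^4
sigma = 16400000 * 72 / 10330000
sigma = 114.3 MPa

114.3


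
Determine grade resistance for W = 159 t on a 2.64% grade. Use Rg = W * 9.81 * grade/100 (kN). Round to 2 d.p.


Rg = W * 9.81 * grade / 100
Rg = 159 * 9.81 * 2.64 / 100
Rg = 1559.79 * 0.0264
Rg = 41.18 kN

41.18


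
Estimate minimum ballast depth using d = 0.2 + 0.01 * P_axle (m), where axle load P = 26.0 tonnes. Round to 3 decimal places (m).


d = 0.2 + 0.01 * 26.0
d = 0.2 + 0.26
d = 0.460 m

0.460


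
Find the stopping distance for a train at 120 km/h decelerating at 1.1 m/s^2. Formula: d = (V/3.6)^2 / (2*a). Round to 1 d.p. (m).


Convert speed: V = 120 / 3.6 = 33.3333 m/s
V^2 = 1111.1111
d = 1111.1111 / (2 * 1.1)
d = 1111.1111 / 2.2
d = 505.1 m

505.1


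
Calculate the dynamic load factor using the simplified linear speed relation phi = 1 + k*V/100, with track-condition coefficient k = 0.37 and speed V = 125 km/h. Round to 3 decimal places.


phi = 1 + k * V / 100
phi = 1 + 0.37 * 125 / 100
phi = 1 + 0.4625
phi = 1.463

1.463


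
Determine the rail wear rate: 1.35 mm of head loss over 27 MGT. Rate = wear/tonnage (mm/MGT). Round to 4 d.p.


Wear rate = total wear / cumulative tonnage
Rate = 1.35 / 27
Rate = 0.0500 mm/MGT

0.0500


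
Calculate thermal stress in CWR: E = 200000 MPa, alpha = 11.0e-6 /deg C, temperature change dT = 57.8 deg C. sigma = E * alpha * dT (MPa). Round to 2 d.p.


sigma = E * alpha * dT
sigma = 200000 * 11.0e-6 * 57.8
sigma = 2.2 * 57.8
sigma = 127.16 MPa

127.16


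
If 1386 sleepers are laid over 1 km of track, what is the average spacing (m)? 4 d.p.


Spacing = 1000 m / number of sleepers
Spacing = 1000 / 1386
Spacing = 0.7215 m

0.7215


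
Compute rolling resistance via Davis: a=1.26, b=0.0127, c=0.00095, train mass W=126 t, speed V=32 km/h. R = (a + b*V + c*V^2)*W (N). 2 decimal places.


b*V = 0.0127 * 32 = 0.4064
c*V^2 = 0.00095 * 1024 = 0.9728
R_per_t = 1.26 + 0.4064 + 0.9728 = 2.6392 N/t
R_total = 2.6392 * 126 = 332.54 N

332.54


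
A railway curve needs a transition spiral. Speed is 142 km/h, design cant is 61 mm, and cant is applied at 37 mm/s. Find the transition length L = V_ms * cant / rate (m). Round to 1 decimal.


Convert speed: V = 142 / 3.6 = 39.4444 m/s
L = 39.4444 * 61 / 37
L = 2406.1111 / 37
L = 65.0 m

65.0


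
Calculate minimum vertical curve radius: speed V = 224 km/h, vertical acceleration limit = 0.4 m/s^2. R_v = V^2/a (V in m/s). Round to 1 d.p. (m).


Convert speed: V = 224 / 3.6 = 62.2222 m/s
V^2 = 3871.6049 m^2/s^2
R_v = 3871.6049 / 0.4
R_v = 9679.0 m

9679.0


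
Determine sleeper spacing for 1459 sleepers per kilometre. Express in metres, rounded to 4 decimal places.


Spacing = 1000 m / number of sleepers
Spacing = 1000 / 1459
Spacing = 0.6854 m

0.6854


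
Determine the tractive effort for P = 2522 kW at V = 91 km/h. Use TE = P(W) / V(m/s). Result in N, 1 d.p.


Convert: P = 2522 kW = 2522000 W
V = 91 / 3.6 = 25.2778 m/s
TE = 2522000 / 25.2778
TE = 99771.4 N

99771.4


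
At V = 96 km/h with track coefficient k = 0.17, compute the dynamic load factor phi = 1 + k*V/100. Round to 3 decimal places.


phi = 1 + k * V / 100
phi = 1 + 0.17 * 96 / 100
phi = 1 + 0.1632
phi = 1.163

1.163


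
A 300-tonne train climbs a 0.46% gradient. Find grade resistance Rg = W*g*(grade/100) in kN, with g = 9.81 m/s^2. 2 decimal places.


Rg = W * 9.81 * grade / 100
Rg = 300 * 9.81 * 0.46 / 100
Rg = 2943.0 * 0.0046
Rg = 13.54 kN

13.54


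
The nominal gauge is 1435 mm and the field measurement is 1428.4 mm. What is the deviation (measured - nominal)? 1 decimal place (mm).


Deviation = measured - nominal
Deviation = 1428.4 - 1435
Deviation = -6.6 mm

-6.6


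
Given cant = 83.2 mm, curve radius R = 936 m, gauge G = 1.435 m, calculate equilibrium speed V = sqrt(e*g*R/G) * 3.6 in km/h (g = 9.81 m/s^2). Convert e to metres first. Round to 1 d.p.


Convert cant: e = 83.2 mm = 0.0832 m
V_ms = sqrt(0.0832 * 9.81 * 936 / 1.435)
V_ms = sqrt(532.373318) = 23.0732 m/s
V = 23.0732 * 3.6 = 83.1 km/h

83.1


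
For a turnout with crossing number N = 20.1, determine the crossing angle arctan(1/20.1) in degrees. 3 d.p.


1/N = 1/20.1 = 0.049751
angle = arctan(0.049751) = 0.04971 rad
angle = 0.04971 * 180/pi = 2.848 degrees

2.848


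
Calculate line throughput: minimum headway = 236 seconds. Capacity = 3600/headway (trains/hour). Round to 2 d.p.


Capacity = 3600 / headway
Capacity = 3600 / 236
Capacity = 15.25 trains/hour

15.25


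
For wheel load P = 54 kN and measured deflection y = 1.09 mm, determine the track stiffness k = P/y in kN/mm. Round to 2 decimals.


Track stiffness k = P / y
k = 54 / 1.09
k = 49.54 kN/mm

49.54


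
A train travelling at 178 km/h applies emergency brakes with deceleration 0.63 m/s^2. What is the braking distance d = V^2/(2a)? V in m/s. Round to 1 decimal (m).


Convert speed: V = 178 / 3.6 = 49.4444 m/s
V^2 = 2444.7531
d = 2444.7531 / (2 * 0.63)
d = 2444.7531 / 1.26
d = 1940.3 m

1940.3


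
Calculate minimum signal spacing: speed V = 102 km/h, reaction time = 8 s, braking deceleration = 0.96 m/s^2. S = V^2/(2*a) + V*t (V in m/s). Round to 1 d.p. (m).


V = 102 / 3.6 = 28.3333 m/s
Braking distance = 28.3333^2 / (2*0.96) = 418.1134 m
Sighting distance = 28.3333 * 8 = 226.6667 m
S = 418.1134 + 226.6667 = 644.8 m

644.8


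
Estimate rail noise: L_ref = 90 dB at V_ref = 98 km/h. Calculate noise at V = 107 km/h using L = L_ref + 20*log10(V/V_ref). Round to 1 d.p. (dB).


V/V_ref = 107 / 98 = 1.091837
log10(1.091837) = 0.038158
20 * 0.038158 = 0.7632
L = 90 + 0.7632 = 90.8 dB

90.8


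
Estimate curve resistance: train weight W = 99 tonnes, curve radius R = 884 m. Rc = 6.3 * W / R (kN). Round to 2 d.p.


Rc = 6.3 * W / R
Rc = 6.3 * 99 / 884
Rc = 623.7 / 884
Rc = 0.71 kN

0.71


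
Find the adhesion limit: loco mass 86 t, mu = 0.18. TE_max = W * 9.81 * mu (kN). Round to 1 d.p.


TE_max = W * g * mu
TE_max = 86 * 9.81 * 0.18
TE_max = 843.66 * 0.18
TE_max = 151.9 kN

151.9


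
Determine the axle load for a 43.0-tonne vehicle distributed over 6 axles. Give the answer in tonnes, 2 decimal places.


Load per axle = total weight / number of axles
Load = 43.0 / 6
Load = 7.17 tonnes

7.17


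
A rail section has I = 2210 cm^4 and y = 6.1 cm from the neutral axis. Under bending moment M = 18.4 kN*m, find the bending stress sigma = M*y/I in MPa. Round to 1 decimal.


Convert units:
M = 18.4 kN*m = 18400000 N*mm
y = 6.1 cm = 61 mm
I = 2210 cm^4 = 22100000 mm^4
sigma = 18400000 * 61 / 22100000
sigma = 50.8 MPa

50.8


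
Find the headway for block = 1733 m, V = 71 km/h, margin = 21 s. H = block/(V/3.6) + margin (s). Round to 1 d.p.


V = 71 / 3.6 = 19.7222 m/s
Block traversal time = 1733 / 19.7222 = 87.8704 s
Headway = 87.8704 + 21
Headway = 108.9 s

108.9


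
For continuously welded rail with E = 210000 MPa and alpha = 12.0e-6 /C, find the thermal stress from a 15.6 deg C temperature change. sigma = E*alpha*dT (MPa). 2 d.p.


sigma = E * alpha * dT
sigma = 210000 * 12.0e-6 * 15.6
sigma = 2.52 * 15.6
sigma = 39.31 MPa

39.31


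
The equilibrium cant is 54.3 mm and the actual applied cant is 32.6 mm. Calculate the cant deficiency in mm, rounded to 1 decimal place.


Cant deficiency = equilibrium cant - actual cant
CD = 54.3 - 32.6
CD = 21.7 mm

21.7


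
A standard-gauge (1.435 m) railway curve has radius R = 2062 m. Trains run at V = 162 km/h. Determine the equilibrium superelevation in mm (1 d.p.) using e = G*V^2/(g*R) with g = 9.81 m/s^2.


Convert speed: V = 162 / 3.6 = 45.0 m/s
Apply formula: e = 1.435 * 45.0^2 / (9.81 * 2062)
e = 1.435 * 2025.0 / 20228.22
e = 0.143655 m = 143.7 mm

143.7


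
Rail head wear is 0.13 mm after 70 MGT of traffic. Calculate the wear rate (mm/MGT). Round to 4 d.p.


Wear rate = total wear / cumulative tonnage
Rate = 0.13 / 70
Rate = 0.0019 mm/MGT

0.0019


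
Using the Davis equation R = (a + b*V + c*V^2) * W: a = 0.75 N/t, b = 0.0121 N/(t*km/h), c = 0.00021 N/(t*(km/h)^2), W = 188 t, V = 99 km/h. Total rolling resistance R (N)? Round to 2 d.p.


b*V = 0.0121 * 99 = 1.1979
c*V^2 = 0.00021 * 9801 = 2.05821
R_per_t = 0.75 + 1.1979 + 2.05821 = 4.00611 N/t
R_total = 4.00611 * 188 = 753.15 N

753.15


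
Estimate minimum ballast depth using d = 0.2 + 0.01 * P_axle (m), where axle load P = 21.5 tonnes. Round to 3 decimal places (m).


d = 0.2 + 0.01 * 21.5
d = 0.2 + 0.215
d = 0.415 m

0.415


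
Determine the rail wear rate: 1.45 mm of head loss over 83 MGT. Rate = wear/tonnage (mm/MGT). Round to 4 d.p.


Wear rate = total wear / cumulative tonnage
Rate = 1.45 / 83
Rate = 0.0175 mm/MGT

0.0175


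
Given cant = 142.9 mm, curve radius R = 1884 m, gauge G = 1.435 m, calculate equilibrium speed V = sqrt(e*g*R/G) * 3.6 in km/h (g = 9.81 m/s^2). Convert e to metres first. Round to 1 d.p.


Convert cant: e = 142.9 mm = 0.1429 m
V_ms = sqrt(0.1429 * 9.81 * 1884 / 1.435)
V_ms = sqrt(1840.476318) = 42.9008 m/s
V = 42.9008 * 3.6 = 154.4 km/h

154.4


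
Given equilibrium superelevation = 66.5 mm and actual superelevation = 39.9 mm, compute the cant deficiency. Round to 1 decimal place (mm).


Cant deficiency = equilibrium cant - actual cant
CD = 66.5 - 39.9
CD = 26.6 mm

26.6


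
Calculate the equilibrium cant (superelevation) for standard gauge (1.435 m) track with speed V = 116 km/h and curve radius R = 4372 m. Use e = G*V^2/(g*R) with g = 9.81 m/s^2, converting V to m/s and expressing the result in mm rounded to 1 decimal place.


Convert speed: V = 116 / 3.6 = 32.2222 m/s
Apply formula: e = 1.435 * 32.2222^2 / (9.81 * 4372)
e = 1.435 * 1038.2716 / 42889.32
e = 0.034739 m = 34.7 mm

34.7


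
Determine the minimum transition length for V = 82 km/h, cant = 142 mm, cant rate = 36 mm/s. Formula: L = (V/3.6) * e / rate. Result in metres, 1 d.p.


Convert speed: V = 82 / 3.6 = 22.7778 m/s
L = 22.7778 * 142 / 36
L = 3234.4444 / 36
L = 89.8 m

89.8


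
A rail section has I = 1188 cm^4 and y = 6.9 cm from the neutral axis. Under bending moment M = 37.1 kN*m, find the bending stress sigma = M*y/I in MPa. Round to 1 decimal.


Convert units:
M = 37.1 kN*m = 37100000 N*mm
y = 6.9 cm = 69 mm
I = 1188 cm^4 = 11880000 mm^4
sigma = 37100000 * 69 / 11880000
sigma = 215.5 MPa

215.5
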